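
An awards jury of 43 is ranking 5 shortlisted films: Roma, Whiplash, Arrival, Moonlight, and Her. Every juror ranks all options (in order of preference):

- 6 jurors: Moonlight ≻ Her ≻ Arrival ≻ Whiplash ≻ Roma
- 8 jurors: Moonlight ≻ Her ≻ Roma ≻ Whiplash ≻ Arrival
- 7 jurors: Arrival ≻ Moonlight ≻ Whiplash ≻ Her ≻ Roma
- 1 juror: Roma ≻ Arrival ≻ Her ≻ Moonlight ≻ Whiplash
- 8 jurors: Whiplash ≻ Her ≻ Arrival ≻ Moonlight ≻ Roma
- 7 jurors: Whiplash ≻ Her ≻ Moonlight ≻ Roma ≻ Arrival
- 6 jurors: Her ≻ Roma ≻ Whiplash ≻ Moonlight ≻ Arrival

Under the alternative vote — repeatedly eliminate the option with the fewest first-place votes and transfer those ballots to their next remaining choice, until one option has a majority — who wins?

Round 1: Roma 1, Whiplash 15, Arrival 7, Moonlight 14, Her 6. Eliminate Roma.
Round 2: Whiplash 15, Arrival 8, Moonlight 14, Her 6. Eliminate Her.
Round 3: Whiplash 21, Arrival 8, Moonlight 14. Eliminate Arrival.
Round 4: Whiplash 21, Moonlight 22. Moonlight has a majority.

Moonlight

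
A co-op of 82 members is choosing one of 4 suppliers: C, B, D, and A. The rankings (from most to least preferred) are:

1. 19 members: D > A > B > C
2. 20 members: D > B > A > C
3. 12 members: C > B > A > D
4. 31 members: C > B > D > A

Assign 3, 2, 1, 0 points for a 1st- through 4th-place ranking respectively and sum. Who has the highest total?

D

C: 19·0 + 20·0 + 12·3 + 31·3 = 129
B: 19·1 + 20·2 + 12·2 + 31·2 = 145
D: 19·3 + 20·3 + 12·0 + 31·1 = 148
A: 19·2 + 20·1 + 12·1 + 31·0 = 70
D has the highest Borda score (148).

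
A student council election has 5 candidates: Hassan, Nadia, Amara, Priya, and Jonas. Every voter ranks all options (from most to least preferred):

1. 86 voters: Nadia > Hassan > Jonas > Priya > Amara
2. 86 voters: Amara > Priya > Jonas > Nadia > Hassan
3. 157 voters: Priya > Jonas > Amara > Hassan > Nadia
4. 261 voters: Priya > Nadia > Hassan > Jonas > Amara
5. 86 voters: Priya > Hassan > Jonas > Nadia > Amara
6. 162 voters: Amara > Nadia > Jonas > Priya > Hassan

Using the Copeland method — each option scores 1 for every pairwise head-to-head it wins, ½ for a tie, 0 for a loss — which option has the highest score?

Priya

Hassan: beats Amara and Jonas; loses to Nadia and Priya → score 2.
Nadia: beats Hassan, Amara, and Jonas; loses to Priya → score 3.
Amara: loses to Hassan, Nadia, Priya, and Jonas → score 0.
Priya: beats Hassan, Nadia, Amara, and Jonas → score 4.
Jonas: beats Amara; loses to Hassan, Nadia, and Priya → score 1.
Priya has the best pairwise record.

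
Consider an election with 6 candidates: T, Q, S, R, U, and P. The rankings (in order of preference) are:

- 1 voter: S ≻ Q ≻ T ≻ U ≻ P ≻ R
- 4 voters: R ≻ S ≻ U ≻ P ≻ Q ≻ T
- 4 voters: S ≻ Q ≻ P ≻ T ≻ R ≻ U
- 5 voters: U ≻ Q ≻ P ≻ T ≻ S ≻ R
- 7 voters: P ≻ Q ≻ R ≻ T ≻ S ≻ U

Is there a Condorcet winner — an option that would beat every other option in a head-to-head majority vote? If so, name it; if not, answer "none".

P

P vs T: 20–1 for P.
P vs Q: 11–10 for P.
P vs S: 12–9 for P.
P vs R: 17–4 for P.
P vs U: 11–10 for P.
P beats every other option head-to-head.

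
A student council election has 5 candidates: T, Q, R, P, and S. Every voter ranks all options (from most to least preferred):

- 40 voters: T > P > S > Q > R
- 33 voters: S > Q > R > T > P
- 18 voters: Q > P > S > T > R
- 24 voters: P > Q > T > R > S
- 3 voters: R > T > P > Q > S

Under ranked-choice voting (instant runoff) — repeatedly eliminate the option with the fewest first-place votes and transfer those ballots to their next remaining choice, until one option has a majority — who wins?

T

Round 1: T 40, Q 18, R 3, P 24, S 33. Eliminate R.
Round 2: T 43, Q 18, P 24, S 33. Eliminate Q.
Round 3: T 43, P 42, S 33. Eliminate S.
Round 4: T 76, P 42. T has a majority.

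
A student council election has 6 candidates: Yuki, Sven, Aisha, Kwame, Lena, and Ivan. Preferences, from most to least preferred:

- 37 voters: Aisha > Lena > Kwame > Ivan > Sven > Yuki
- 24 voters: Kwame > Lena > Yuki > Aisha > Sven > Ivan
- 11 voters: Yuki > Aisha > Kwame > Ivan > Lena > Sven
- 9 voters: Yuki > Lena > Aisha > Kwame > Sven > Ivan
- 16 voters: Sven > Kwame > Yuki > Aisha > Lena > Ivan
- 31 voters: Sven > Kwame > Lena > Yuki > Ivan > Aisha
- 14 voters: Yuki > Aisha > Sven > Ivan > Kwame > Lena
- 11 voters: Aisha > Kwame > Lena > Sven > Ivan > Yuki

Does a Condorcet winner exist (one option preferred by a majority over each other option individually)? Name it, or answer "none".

none

Checking pairwise contests:
Sven beats Yuki 95–58.
Aisha beats Sven 106–47.
Yuki beats Aisha 105–48.
Aisha beats Kwame 82–71.
Aisha beats Lena 89–64.
Yuki beats Ivan 105–48.
Every option loses at least one head-to-head, so there is no Condorcet winner.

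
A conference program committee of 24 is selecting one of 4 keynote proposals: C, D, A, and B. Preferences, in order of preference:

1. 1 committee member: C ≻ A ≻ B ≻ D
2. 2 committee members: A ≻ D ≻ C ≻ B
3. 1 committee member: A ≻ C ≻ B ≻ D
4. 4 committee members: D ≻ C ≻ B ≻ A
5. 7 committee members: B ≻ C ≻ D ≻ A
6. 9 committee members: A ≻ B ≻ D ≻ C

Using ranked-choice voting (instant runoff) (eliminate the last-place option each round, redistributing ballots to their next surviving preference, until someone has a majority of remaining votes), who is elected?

Round 1: C 1, D 4, A 12, B 7. Eliminate C.
Round 2: D 4, A 13, B 7. A has a majority.

A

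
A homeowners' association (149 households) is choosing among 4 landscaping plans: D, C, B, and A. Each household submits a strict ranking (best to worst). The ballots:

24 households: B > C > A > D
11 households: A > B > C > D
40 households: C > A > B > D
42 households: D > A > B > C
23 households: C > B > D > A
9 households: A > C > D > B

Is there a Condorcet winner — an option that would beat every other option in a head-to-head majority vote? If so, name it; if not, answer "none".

none

Checking pairwise contests:
C beats D 107–42.
B beats C 77–72.
A beats B 102–47.
C beats A 87–62.
Every option loses at least one head-to-head, so there is no Condorcet winner.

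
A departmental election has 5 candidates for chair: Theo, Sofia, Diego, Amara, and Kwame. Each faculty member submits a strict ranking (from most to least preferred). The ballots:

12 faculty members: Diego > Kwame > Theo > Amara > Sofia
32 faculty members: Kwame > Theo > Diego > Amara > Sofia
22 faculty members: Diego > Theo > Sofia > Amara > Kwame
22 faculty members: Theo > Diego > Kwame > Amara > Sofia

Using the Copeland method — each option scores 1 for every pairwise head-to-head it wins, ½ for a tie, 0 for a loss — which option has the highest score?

Theo

Theo: beats Sofia, Diego, and Amara; ties Kwame → score 3.5.
Sofia: loses to Theo, Diego, Amara, and Kwame → score 0.
Diego: beats Sofia, Amara, and Kwame; loses to Theo → score 3.
Amara: beats Sofia; loses to Theo, Diego, and Kwame → score 1.
Kwame: beats Sofia and Amara; ties Theo; loses to Diego → score 2.5.
Theo has the best pairwise record.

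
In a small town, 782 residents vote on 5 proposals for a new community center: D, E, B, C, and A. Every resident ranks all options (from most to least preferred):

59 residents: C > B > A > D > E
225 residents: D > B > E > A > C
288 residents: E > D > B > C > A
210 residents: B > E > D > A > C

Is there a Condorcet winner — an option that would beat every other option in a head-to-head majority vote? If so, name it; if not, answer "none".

Checking pairwise contests:
E beats D 498–284.
B beats E 494–288.
D beats B 513–269.
D beats C 723–59.
D beats A 723–59.
Every option loses at least one head-to-head, so there is no Condorcet winner.

none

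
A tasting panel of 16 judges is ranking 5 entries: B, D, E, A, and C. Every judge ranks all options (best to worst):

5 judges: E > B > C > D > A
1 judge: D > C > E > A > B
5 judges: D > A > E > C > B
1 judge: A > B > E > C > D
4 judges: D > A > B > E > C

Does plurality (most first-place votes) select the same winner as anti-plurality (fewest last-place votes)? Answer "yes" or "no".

no

Plurality — first-place votes: B 0, D 10, E 5, A 1, C 0. Winner: D.
Anti-plurality — last-place votes: B 6, D 1, E 0, A 5, C 4. Winner: E.
The two methods disagree.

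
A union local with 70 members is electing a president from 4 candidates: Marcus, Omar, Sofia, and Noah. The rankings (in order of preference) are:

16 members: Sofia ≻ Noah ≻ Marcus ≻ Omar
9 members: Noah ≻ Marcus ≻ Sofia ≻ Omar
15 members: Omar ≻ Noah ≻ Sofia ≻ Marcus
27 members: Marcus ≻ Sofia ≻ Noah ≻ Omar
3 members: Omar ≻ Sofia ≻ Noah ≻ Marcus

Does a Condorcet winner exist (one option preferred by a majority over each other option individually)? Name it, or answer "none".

none

Checking pairwise contests:
Noah beats Marcus 43–27.
Marcus beats Omar 52–18.
Marcus beats Sofia 36–34.
Sofia beats Noah 46–24.
Every option loses at least one head-to-head, so there is no Condorcet winner.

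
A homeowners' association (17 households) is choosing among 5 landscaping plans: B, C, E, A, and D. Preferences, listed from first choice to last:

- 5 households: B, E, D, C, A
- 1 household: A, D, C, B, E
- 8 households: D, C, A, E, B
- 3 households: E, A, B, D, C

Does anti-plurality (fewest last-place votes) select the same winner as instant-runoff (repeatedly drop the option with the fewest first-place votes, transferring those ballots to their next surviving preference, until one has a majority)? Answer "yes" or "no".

yes

Anti-plurality — last-place votes: B 8, C 3, E 1, A 5, D 0. Winner: D.
Instant-runoff — R1 B 5, C 0, E 3, A 1, D 8 (C out); R2 B 5, E 3, A 1, D 8 (A out); R3 B 5, E 3, D 9 (D winner). Winner: D.
The two methods agree.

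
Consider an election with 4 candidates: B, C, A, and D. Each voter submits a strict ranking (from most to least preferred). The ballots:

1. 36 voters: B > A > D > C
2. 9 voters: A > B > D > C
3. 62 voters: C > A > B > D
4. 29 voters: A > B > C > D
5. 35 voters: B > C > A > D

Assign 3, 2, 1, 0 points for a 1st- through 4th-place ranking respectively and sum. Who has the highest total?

B

B: 36·3 + 9·2 + 62·1 + 29·2 + 35·3 = 351
C: 36·0 + 9·0 + 62·3 + 29·1 + 35·2 = 285
A: 36·2 + 9·3 + 62·2 + 29·3 + 35·1 = 345
D: 36·1 + 9·1 + 62·0 + 29·0 + 35·0 = 45
B has the highest Borda score (351).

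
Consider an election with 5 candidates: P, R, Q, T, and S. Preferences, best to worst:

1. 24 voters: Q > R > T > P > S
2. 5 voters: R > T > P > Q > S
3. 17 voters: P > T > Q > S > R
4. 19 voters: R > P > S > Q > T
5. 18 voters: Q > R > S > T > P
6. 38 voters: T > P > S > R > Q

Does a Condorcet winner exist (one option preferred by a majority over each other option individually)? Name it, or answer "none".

R

R vs P: 66–55 for R.
R vs Q: 62–59 for R.
R vs T: 66–55 for R.
R vs S: 66–55 for R.
R beats every other option head-to-head.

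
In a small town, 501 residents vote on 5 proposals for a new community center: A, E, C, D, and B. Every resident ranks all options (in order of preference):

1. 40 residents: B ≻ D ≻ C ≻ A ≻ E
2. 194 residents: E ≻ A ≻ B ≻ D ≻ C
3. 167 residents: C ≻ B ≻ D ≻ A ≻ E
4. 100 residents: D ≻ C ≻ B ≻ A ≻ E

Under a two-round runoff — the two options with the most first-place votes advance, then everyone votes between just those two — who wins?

Round 1 first-place votes: A 0, E 194, C 167, D 100, B 40.
E and C advance.
Runoff: E is preferred to C by 194 voters; C by 307.
C wins the runoff.

C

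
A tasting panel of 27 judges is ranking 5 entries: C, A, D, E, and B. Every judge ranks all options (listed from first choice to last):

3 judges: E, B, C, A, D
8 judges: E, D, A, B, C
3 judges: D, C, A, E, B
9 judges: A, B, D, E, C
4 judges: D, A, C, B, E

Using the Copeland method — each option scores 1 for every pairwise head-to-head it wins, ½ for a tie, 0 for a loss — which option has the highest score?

C: loses to A, D, E, and B → score 0.
A: beats C, E, and B; loses to D → score 3.
D: beats C, A, E, and B → score 4.
E: beats C and B; loses to A and D → score 2.
B: beats C; loses to A, D, and E → score 1.
D has the best pairwise record.

D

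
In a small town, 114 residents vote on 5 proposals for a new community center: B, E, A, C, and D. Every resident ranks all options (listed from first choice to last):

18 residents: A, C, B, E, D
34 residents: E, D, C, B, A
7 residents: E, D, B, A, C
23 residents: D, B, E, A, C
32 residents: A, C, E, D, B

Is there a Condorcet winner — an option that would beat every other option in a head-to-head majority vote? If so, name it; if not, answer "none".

E

E vs B: 73–41 for E.
E vs A: 64–50 for E.
E vs C: 64–50 for E.
E vs D: 91–23 for E.
E beats every other option head-to-head.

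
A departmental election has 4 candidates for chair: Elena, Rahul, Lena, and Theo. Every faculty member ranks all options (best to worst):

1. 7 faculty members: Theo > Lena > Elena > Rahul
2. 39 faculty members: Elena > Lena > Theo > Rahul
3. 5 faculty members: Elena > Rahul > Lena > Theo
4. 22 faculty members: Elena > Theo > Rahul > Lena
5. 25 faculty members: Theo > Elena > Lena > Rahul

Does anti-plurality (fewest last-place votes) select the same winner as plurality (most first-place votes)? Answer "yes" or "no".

yes

Anti-plurality — last-place votes: Elena 0, Rahul 71, Lena 22, Theo 5. Winner: Elena.
Plurality — first-place votes: Elena 66, Rahul 0, Lena 0, Theo 32. Winner: Elena.
The two methods agree.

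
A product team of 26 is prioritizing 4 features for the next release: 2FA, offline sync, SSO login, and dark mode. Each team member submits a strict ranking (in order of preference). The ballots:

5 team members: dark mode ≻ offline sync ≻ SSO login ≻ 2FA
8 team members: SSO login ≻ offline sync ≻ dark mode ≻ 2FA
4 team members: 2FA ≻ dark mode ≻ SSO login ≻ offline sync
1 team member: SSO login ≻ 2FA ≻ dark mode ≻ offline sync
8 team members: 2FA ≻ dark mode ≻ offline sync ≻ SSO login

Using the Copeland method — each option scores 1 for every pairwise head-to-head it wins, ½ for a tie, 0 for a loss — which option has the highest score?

2FA: ties offline sync and dark mode; loses to SSO login → score 1.
offline sync: ties 2FA and SSO login; loses to dark mode → score 1.
SSO login: beats 2FA; ties offline sync; loses to dark mode → score 1.5.
dark mode: beats offline sync and SSO login; ties 2FA → score 2.5.
dark mode has the best pairwise record.

dark mode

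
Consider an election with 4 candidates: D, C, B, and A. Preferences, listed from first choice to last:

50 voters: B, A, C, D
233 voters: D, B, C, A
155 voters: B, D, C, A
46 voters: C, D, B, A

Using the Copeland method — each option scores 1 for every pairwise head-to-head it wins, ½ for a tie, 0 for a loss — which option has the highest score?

D

D: beats C, B, and A → score 3.
C: beats A; loses to D and B → score 1.
B: beats C and A; loses to D → score 2.
A: loses to D, C, and B → score 0.
D has the best pairwise record.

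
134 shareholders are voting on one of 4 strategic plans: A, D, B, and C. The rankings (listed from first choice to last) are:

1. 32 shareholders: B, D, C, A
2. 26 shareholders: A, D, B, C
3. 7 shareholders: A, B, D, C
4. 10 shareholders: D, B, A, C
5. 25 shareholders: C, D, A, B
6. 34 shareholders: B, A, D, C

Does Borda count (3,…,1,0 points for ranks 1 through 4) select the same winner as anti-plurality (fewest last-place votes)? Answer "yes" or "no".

Borda — scores: A 202, D 237, B 258, C 107. Winner: B.
Anti-plurality — last-place votes: A 32, D 0, B 25, C 77. Winner: D.
The two methods disagree.

no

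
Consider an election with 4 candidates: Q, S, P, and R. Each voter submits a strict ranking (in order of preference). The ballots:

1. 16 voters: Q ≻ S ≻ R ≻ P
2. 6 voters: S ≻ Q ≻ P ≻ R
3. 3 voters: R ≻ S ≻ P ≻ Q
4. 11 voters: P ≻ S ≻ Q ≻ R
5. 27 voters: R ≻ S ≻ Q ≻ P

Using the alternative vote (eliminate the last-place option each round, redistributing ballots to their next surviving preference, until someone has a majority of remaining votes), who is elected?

Q

Round 1: Q 16, S 6, P 11, R 30. Eliminate S.
Round 2: Q 22, P 11, R 30. Eliminate P.
Round 3: Q 33, R 30. Q has a majority.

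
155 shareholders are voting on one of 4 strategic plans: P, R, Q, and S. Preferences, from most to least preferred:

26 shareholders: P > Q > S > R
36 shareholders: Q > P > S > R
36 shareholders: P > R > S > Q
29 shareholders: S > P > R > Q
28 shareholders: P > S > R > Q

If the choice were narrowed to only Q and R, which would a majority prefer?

R

Voters preferring Q to R: 62; preferring R to Q: 93.
R wins the head-to-head.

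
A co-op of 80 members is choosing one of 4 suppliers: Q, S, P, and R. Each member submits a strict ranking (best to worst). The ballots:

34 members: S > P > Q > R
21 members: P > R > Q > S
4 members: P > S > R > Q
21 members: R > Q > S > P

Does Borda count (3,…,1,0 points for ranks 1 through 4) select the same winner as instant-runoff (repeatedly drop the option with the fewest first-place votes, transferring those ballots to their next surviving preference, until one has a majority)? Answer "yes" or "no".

Borda — scores: Q 97, S 131, P 143, R 109. Winner: P.
Instant-runoff — R1 Q 0, S 34, P 25, R 21 (Q out); R2 S 34, P 25, R 21 (R out); R3 S 55, P 25 (S winner). Winner: S.
The two methods disagree.

no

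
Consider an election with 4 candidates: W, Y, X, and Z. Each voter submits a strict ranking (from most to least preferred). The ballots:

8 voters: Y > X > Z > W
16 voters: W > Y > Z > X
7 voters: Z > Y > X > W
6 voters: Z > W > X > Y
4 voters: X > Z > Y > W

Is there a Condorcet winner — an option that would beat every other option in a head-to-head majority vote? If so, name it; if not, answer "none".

Checking pairwise contests:
Z beats W 25–16.
W beats Y 22–19.
W beats X 22–19.
Y beats Z 24–17.
Every option loses at least one head-to-head, so there is no Condorcet winner.

none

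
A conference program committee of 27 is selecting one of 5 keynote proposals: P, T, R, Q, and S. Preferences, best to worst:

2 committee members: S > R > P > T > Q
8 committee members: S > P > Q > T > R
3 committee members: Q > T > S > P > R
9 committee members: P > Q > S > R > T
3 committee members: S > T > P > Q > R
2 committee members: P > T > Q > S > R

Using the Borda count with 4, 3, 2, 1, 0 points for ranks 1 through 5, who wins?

P: 2·2 + 8·3 + 3·1 + 9·4 + 3·2 + 2·4 = 81
T: 2·1 + 8·1 + 3·3 + 9·0 + 3·3 + 2·3 = 34
R: 2·3 + 8·0 + 3·0 + 9·1 + 3·0 + 2·0 = 15
Q: 2·0 + 8·2 + 3·4 + 9·3 + 3·1 + 2·2 = 62
S: 2·4 + 8·4 + 3·2 + 9·2 + 3·4 + 2·1 = 78
P has the highest Borda score (81).

P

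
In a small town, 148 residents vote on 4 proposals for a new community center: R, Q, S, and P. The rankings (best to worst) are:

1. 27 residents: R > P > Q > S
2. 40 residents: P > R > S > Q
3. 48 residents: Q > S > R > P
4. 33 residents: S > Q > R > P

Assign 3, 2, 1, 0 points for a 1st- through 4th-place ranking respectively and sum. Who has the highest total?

R: 27·3 + 40·2 + 48·1 + 33·1 = 242
Q: 27·1 + 40·0 + 48·3 + 33·2 = 237
S: 27·0 + 40·1 + 48·2 + 33·3 = 235
P: 27·2 + 40·3 + 48·0 + 33·0 = 174
R has the highest Borda score (242).

R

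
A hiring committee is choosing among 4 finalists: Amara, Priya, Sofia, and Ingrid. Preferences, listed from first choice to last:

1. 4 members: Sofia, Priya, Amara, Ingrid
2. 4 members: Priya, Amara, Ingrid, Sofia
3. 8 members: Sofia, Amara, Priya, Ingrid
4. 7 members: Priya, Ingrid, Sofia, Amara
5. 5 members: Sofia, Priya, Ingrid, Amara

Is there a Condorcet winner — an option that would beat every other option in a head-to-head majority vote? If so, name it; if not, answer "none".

Sofia

Sofia vs Amara: 24–4 for Sofia.
Sofia vs Priya: 17–11 for Sofia.
Sofia vs Ingrid: 17–11 for Sofia.
Sofia beats every other option head-to-head.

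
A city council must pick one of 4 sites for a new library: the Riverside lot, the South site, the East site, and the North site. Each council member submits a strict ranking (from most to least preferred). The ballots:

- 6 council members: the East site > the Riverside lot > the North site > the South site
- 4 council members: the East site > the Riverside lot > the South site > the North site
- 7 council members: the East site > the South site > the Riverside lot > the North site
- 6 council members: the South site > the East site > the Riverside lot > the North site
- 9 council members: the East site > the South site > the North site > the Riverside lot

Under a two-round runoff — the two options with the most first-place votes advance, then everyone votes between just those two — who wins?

Round 1 first-place votes: the Riverside lot 0, the South site 6, the East site 26, the North site 0.
the East site and the South site advance.
Runoff: the East site is preferred to the South site by 26 voters; the South site by 6.
the East site wins the runoff.

the East site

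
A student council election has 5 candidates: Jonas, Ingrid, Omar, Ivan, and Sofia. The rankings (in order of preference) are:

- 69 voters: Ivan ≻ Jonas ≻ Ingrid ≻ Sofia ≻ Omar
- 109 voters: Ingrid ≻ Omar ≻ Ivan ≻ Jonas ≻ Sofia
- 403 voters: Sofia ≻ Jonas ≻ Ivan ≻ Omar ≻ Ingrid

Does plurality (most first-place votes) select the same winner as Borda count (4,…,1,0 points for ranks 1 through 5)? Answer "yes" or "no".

yes

Plurality — first-place votes: Jonas 0, Ingrid 109, Omar 0, Ivan 69, Sofia 403. Winner: Sofia.
Borda — scores: Jonas 1525, Ingrid 574, Omar 730, Ivan 1300, Sofia 1681. Winner: Sofia.
The two methods agree.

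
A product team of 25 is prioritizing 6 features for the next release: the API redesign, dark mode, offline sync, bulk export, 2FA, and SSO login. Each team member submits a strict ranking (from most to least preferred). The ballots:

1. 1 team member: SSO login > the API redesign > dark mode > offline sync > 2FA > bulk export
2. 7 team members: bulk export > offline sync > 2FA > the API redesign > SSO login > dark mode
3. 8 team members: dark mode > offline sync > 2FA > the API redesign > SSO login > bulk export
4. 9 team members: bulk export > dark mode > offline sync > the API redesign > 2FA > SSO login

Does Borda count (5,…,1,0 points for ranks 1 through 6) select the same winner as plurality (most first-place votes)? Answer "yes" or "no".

no

Borda — scores: the API redesign 52, dark mode 79, offline sync 89, bulk export 80, 2FA 55, SSO login 20. Winner: offline sync.
Plurality — first-place votes: the API redesign 0, dark mode 8, offline sync 0, bulk export 16, 2FA 0, SSO login 1. Winner: bulk export.
The two methods disagree.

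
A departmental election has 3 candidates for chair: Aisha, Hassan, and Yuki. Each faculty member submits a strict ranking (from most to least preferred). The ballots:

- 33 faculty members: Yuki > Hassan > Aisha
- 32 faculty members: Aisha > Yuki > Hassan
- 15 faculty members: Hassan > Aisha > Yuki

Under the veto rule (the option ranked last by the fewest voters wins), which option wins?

Last-place votes: Aisha 33, Hassan 32, Yuki 15.
Yuki is ranked last by the fewest voters, so Yuki wins.

Yuki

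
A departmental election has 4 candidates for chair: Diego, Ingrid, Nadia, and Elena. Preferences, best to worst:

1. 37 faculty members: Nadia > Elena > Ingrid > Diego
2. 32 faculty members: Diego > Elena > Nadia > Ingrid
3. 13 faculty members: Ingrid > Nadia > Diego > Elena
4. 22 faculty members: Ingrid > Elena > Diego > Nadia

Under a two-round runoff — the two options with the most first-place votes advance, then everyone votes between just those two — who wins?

Round 1 first-place votes: Diego 32, Ingrid 35, Nadia 37, Elena 0.
Nadia and Ingrid advance.
Runoff: Nadia is preferred to Ingrid by 69 voters; Ingrid by 35.
Nadia wins the runoff.

Nadia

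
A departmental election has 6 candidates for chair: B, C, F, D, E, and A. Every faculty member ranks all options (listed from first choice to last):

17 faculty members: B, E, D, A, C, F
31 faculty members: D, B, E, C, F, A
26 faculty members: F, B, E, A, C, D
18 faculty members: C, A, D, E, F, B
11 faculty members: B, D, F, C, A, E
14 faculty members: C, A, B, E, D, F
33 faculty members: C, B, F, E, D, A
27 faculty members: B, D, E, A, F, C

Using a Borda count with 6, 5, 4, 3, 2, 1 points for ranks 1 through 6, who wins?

B

B: 17·6 + 31·5 + 26·5 + 18·1 + 11·6 + 14·4 + 33·5 + 27·6 = 854
C: 17·2 + 31·3 + 26·2 + 18·6 + 11·3 + 14·6 + 33·6 + 27·1 = 629
F: 17·1 + 31·2 + 26·6 + 18·2 + 11·4 + 14·1 + 33·4 + 27·2 = 515
D: 17·4 + 31·6 + 26·1 + 18·4 + 11·5 + 14·2 + 33·2 + 27·5 = 636
E: 17·5 + 31·4 + 26·4 + 18·3 + 11·1 + 14·3 + 33·3 + 27·4 = 627
A: 17·3 + 31·1 + 26·3 + 18·5 + 11·2 + 14·5 + 33·1 + 27·3 = 456
B has the highest Borda score (854).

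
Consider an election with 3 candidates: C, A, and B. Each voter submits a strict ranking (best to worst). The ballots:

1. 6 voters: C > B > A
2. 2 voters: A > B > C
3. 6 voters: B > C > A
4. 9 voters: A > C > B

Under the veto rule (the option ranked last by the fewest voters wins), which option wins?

Last-place votes: C 2, A 12, B 9.
C is ranked last by the fewest voters, so C wins.

C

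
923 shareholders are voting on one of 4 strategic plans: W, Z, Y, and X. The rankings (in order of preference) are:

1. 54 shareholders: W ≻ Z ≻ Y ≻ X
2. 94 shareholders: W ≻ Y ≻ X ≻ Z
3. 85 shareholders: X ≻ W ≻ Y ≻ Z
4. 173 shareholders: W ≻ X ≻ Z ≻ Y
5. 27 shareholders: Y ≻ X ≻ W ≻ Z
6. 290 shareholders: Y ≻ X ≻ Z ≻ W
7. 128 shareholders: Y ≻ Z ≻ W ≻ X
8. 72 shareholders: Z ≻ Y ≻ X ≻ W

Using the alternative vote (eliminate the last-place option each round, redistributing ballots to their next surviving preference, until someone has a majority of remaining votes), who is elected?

Y

Round 1: W 321, Z 72, Y 445, X 85. Eliminate Z.
Round 2: W 321, Y 517, X 85. Y has a majority.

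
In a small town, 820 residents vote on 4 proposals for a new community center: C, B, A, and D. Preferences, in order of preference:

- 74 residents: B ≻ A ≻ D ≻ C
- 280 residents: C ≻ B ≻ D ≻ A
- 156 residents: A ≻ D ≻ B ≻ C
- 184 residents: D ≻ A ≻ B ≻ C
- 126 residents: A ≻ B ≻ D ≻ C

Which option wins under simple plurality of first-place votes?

First-place votes: C 280, B 74, A 282, D 184.
A has the most first-place votes.

A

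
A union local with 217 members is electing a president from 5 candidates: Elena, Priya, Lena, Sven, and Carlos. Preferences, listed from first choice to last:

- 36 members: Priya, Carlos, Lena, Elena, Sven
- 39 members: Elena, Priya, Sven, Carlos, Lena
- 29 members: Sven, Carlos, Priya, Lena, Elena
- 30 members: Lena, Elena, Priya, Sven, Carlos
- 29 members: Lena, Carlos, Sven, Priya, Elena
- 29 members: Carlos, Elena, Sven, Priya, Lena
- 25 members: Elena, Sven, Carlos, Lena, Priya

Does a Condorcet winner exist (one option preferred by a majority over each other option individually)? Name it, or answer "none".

none

Checking pairwise contests:
Lena beats Elena 124–93.
Elena beats Priya 123–94.
Priya beats Lena 133–84.
Elena beats Sven 159–58.
Sven beats Carlos 123–94.
Every option loses at least one head-to-head, so there is no Condorcet winner.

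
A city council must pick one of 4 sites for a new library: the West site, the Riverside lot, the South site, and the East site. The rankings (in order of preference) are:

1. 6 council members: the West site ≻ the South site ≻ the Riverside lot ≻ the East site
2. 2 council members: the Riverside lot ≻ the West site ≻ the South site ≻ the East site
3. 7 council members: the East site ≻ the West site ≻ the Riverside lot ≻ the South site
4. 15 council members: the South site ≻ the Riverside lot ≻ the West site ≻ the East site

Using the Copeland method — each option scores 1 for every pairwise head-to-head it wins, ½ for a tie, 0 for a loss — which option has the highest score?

the West site: beats the East site; ties the South site; loses to the Riverside lot → score 1.5.
the Riverside lot: beats the West site and the East site; loses to the South site → score 2.
the South site: beats the Riverside lot and the East site; ties the West site → score 2.5.
the East site: loses to the West site, the Riverside lot, and the South site → score 0.
the South site has the best pairwise record.

the South site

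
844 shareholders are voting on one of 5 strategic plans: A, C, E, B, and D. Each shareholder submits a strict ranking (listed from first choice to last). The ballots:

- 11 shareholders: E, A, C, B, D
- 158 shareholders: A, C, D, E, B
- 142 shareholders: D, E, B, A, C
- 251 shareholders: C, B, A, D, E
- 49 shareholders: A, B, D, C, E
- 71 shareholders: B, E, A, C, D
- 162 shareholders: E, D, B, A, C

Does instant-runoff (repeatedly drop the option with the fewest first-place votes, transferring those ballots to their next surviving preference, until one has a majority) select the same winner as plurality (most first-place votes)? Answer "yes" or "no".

yes

Instant-runoff — R1 A 207, C 251, E 173, B 71, D 142 (B out); R2 A 207, C 251, E 244, D 142 (D out); R3 A 207, C 251, E 386 (A out); R4 C 458, E 386 (C winner). Winner: C.
Plurality — first-place votes: A 207, C 251, E 173, B 71, D 142. Winner: C.
The two methods agree.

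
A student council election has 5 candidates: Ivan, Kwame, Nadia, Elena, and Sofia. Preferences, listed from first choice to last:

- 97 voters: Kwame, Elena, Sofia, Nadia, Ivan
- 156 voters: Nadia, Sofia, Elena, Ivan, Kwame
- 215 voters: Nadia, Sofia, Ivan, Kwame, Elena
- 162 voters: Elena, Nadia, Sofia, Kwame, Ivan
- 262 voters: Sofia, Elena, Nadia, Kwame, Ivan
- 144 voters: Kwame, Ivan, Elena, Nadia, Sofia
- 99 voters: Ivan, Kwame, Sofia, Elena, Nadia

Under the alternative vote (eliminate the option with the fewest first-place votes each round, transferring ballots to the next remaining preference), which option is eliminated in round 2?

Elena

Round 1: Ivan 99, Kwame 241, Nadia 371, Elena 162, Sofia 262. Eliminate Ivan.
Round 2: Kwame 340, Nadia 371, Elena 162, Sofia 262. Eliminate Elena.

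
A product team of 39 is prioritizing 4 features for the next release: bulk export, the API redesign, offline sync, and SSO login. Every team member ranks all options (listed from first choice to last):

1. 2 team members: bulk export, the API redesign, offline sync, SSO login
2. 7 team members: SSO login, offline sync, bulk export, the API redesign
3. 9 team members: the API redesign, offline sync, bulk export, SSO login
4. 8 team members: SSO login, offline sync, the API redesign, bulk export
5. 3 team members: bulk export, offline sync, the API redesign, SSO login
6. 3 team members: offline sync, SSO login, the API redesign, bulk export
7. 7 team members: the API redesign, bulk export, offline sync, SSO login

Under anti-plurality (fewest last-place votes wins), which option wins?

Last-place votes: bulk export 11, the API redesign 7, offline sync 0, SSO login 21.
offline sync is ranked last by the fewest voters, so offline sync wins.

offline sync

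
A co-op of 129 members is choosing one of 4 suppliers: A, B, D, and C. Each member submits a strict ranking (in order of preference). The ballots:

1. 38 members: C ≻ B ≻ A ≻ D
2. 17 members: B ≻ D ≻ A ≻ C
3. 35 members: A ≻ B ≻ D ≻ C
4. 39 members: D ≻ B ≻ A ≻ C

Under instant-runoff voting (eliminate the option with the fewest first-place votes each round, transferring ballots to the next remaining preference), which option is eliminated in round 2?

Round 1: A 35, B 17, D 39, C 38. Eliminate B.
Round 2: A 35, D 56, C 38. Eliminate A.

A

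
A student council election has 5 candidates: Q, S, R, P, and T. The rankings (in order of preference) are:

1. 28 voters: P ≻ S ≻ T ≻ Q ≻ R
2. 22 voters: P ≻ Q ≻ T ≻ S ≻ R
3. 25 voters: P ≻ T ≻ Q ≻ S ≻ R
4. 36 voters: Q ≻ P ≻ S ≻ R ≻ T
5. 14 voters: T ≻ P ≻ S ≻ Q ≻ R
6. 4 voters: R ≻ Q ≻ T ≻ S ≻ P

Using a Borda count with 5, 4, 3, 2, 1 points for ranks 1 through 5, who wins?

Q: 28·2 + 22·4 + 25·3 + 36·5 + 14·2 + 4·4 = 443
S: 28·4 + 22·2 + 25·2 + 36·3 + 14·3 + 4·2 = 364
R: 28·1 + 22·1 + 25·1 + 36·2 + 14·1 + 4·5 = 181
P: 28·5 + 22·5 + 25·5 + 36·4 + 14·4 + 4·1 = 579
T: 28·3 + 22·3 + 25·4 + 36·1 + 14·5 + 4·3 = 368
P has the highest Borda score (579).

P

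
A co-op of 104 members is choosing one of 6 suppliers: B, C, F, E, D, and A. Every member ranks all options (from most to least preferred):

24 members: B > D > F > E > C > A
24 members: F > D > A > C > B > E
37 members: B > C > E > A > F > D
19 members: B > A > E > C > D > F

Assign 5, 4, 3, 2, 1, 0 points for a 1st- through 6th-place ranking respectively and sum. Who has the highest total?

B

B: 24·5 + 24·1 + 37·5 + 19·5 = 424
C: 24·1 + 24·2 + 37·4 + 19·2 = 258
F: 24·3 + 24·5 + 37·1 + 19·0 = 229
E: 24·2 + 24·0 + 37·3 + 19·3 = 216
D: 24·4 + 24·4 + 37·0 + 19·1 = 211
A: 24·0 + 24·3 + 37·2 + 19·4 = 222
B has the highest Borda score (424).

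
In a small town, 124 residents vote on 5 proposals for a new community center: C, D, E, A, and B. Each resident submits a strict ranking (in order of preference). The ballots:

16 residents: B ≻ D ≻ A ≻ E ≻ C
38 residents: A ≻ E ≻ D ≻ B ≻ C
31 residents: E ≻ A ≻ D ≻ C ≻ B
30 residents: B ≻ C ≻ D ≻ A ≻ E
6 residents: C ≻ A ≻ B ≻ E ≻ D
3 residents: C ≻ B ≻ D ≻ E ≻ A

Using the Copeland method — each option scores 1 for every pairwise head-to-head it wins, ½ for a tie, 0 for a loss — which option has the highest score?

A

C: loses to D, E, A, and B → score 0.
D: beats C and B; loses to E and A → score 2.
E: beats C, D, and B; loses to A → score 3.
A: beats C, D, E, and B → score 4.
B: beats C; loses to D, E, and A → score 1.
A has the best pairwise record.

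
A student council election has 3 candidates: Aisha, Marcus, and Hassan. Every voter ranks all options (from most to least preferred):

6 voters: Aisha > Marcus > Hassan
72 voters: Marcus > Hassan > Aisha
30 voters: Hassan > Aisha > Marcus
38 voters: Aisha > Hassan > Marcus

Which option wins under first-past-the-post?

Marcus

First-place votes: Aisha 44, Marcus 72, Hassan 30.
Marcus has the most first-place votes.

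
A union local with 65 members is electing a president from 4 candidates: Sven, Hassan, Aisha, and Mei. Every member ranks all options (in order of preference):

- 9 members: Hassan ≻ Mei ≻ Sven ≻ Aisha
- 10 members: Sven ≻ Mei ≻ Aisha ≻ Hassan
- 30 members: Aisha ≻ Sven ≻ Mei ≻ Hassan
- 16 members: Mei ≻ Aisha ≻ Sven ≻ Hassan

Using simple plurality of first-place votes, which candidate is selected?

First-place votes: Sven 10, Hassan 9, Aisha 30, Mei 16.
Aisha has the most first-place votes.

Aisha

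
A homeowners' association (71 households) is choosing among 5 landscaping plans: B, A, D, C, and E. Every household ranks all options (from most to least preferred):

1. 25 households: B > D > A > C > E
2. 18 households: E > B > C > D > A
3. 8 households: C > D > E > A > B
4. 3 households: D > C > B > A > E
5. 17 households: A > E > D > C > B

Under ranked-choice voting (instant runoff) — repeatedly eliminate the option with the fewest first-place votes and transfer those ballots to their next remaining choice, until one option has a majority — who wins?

E

Round 1: B 25, A 17, D 3, C 8, E 18. Eliminate D.
Round 2: B 25, A 17, C 11, E 18. Eliminate C.
Round 3: B 28, A 17, E 26. Eliminate A.
Round 4: B 28, E 43. E has a majority.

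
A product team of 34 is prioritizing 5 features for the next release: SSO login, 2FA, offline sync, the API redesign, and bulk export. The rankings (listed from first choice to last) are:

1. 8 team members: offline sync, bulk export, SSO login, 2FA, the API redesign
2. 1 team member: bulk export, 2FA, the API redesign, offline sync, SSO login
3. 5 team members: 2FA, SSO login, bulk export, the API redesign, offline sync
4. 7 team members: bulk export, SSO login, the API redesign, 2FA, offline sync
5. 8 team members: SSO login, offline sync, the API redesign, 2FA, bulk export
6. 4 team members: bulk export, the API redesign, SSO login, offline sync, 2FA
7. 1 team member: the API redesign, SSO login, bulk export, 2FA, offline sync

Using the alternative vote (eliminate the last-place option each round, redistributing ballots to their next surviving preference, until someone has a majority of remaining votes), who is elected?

Round 1: SSO login 8, 2FA 5, offline sync 8, the API redesign 1, bulk export 12. Eliminate the API redesign.
Round 2: SSO login 9, 2FA 5, offline sync 8, bulk export 12. Eliminate 2FA.
Round 3: SSO login 14, offline sync 8, bulk export 12. Eliminate offline sync.
Round 4: SSO login 14, bulk export 20. Bulk export has a majority.

bulk export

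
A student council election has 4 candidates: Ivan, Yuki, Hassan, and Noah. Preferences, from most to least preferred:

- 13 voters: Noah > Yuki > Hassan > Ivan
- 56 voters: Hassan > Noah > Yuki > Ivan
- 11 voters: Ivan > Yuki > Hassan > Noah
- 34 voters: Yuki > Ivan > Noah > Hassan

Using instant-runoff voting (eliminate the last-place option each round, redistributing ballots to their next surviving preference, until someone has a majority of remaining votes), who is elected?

Round 1: Ivan 11, Yuki 34, Hassan 56, Noah 13. Eliminate Ivan.
Round 2: Yuki 45, Hassan 56, Noah 13. Eliminate Noah.
Round 3: Yuki 58, Hassan 56. Yuki has a majority.

Yuki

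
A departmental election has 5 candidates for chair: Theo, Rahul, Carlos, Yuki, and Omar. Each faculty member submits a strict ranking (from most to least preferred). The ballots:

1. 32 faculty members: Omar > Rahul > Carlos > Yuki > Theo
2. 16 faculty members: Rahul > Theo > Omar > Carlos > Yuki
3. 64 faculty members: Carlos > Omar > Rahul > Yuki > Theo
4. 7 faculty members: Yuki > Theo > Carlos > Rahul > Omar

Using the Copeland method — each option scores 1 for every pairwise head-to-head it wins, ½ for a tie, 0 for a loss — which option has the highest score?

Theo: loses to Rahul, Carlos, Yuki, and Omar → score 0.
Rahul: beats Theo and Yuki; loses to Carlos and Omar → score 2.
Carlos: beats Theo, Rahul, Yuki, and Omar → score 4.
Yuki: beats Theo; loses to Rahul, Carlos, and Omar → score 1.
Omar: beats Theo, Rahul, and Yuki; loses to Carlos → score 3.
Carlos has the best pairwise record.

Carlos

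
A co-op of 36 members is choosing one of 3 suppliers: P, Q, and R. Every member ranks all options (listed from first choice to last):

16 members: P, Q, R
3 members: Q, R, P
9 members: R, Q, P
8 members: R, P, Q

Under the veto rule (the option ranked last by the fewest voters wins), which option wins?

Q

Last-place votes: P 12, Q 8, R 16.
Q is ranked last by the fewest voters, so Q wins.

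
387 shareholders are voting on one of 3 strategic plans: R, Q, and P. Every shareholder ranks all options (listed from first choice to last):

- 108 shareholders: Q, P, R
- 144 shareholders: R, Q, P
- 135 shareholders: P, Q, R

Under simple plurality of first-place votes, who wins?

R

First-place votes: R 144, Q 108, P 135.
R has the most first-place votes.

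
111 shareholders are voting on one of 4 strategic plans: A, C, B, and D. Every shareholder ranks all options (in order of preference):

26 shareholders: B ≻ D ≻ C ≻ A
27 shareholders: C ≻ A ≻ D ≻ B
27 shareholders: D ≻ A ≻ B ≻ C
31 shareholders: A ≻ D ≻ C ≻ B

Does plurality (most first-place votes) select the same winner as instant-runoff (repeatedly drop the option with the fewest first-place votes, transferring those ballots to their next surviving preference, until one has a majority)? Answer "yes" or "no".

yes

Plurality — first-place votes: A 31, C 27, B 26, D 27. Winner: A.
Instant-runoff — R1 A 31, C 27, B 26, D 27 (B out); R2 A 31, C 27, D 53 (C out); R3 A 58, D 53 (A winner). Winner: A.
The two methods agree.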